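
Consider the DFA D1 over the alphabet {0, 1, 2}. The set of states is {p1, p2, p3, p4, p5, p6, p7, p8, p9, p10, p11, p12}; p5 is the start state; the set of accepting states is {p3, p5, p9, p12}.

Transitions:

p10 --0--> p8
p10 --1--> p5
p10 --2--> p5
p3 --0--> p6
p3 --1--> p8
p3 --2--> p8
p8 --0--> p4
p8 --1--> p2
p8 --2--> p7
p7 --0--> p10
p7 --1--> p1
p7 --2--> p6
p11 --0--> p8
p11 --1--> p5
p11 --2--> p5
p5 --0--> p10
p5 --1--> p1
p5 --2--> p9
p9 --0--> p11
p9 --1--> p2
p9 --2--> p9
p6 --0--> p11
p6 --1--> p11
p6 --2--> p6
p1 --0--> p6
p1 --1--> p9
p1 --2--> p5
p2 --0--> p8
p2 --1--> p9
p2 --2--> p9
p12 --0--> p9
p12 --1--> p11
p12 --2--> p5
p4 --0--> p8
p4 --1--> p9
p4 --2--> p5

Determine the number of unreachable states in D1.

No path from p5 leads to p3, p12; the other 10 states are all reachable.

2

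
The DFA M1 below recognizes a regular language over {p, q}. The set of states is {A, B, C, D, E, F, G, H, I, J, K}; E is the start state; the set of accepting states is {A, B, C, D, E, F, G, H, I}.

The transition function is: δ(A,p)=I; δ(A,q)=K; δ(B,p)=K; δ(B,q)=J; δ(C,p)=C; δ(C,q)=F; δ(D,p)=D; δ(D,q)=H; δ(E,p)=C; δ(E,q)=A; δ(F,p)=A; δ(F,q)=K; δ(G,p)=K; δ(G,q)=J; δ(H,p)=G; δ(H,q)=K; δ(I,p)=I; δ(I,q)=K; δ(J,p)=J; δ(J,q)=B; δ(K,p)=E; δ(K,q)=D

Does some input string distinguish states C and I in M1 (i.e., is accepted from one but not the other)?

Yes

All states are reachable from the start state.
Start with accepting vs non-accepting: {A,B,C,D,E,F,G,H,I} | {J,K}.
On input p, block {A,B,C,D,E,F,G,H,I} splits into {A,C,D,E,F,H,I} and {B,G}.
Split {A,C,D,E,F,H,I} by δ(·,p) → {A,C,D,E,F,I} and {H}.
On input q, block {A,C,D,E,F,I} splits into {A,F,I} and {C,E} and {D}.
Refine {J,K} on symbol p: members go to different blocks, giving {J} and {K}.
No further refinement is possible. Final partition (7 blocks): {A,F,I} | {J} | {B,G} | {H} | {C,E} | {D} | {K}.
C and I end up in different blocks, so they are distinguishable. For instance, the string 'q' is accepted from only C.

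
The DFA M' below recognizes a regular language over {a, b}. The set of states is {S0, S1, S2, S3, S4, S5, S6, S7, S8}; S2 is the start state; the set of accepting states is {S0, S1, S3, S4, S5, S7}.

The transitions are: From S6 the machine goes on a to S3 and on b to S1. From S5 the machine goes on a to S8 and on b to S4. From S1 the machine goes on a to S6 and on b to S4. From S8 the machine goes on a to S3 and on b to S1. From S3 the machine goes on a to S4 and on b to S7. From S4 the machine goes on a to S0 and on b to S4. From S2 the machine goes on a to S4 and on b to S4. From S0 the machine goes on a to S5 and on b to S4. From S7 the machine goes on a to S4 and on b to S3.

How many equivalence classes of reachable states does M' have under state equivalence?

All states are reachable from the start state.
Start with accepting vs non-accepting: {S0,S1,S3,S4,S5,S7} | {S2,S6,S8}.
Refine {S0,S1,S3,S4,S5,S7} on symbol a: members go to different blocks, giving {S0,S3,S4,S7} and {S1,S5}.
Split {S0,S3,S4,S7} by δ(·,a) → {S3,S4,S7} and {S0}.
Split {S3,S4,S7} by δ(·,a) → {S3,S7} and {S4}.
On input a, block {S2,S6,S8} splits into {S6,S8} and {S2}.
Stable partition: {S3,S7} | {S6,S8} | {S1,S5} | {S0} | {S4} | {S2} — 6 equivalence classes.

6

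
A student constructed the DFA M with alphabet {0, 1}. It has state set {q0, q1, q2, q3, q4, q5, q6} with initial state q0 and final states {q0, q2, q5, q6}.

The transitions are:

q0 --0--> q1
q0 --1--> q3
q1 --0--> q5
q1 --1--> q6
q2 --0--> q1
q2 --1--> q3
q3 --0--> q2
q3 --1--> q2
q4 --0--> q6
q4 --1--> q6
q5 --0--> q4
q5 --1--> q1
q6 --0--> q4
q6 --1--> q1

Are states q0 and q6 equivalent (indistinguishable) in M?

All states are reachable from the start state.
Start with accepting vs non-accepting: {q0,q2,q5,q6} | {q1,q3,q4}.
The partition is now stable with 2 blocks: {q0,q2,q5,q6} | {q1,q3,q4}.
q0 and q6 lie in the same block of the stable partition, so they are equivalent — no string distinguishes them.

Yes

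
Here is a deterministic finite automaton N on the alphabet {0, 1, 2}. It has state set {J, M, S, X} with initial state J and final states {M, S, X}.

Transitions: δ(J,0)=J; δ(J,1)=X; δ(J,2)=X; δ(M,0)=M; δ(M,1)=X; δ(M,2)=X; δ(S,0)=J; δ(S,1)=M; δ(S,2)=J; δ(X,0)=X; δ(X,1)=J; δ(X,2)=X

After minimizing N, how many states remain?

2

Reachable states from the start: {J,X}. Unreachable: {M,S} — drop them.
Start with accepting vs non-accepting: {X} | {J}.
Stable partition: {X} | {J} — 2 equivalence classes.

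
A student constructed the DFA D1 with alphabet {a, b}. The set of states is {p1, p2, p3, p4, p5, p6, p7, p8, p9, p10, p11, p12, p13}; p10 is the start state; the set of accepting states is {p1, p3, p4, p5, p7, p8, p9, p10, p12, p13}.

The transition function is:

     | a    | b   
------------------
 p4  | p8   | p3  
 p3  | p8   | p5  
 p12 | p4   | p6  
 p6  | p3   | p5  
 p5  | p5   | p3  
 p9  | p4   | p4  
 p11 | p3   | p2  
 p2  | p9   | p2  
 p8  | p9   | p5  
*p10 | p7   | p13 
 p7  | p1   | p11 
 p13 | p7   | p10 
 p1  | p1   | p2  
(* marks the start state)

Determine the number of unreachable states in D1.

Starting at p10 and following transitions, the reachable set is {p1, p2, p3, p4, p5, p7, p8, p9, p10, p11, p13}. That leaves p6, p12 unreachable — 2 in total.

2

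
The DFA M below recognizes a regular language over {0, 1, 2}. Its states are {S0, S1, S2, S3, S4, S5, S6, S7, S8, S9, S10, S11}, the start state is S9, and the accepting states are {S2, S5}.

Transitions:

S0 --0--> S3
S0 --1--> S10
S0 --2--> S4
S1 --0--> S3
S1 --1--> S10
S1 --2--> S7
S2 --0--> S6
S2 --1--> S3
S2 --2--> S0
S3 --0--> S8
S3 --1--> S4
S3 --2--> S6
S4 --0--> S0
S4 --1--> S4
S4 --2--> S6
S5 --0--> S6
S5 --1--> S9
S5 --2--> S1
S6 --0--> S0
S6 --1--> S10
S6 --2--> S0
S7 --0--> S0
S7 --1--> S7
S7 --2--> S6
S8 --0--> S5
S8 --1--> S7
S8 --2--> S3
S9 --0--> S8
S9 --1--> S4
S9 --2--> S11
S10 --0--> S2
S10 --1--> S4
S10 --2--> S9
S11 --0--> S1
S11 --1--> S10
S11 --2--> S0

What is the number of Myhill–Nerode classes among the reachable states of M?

6

All states are reachable from the start state.
Initial partition by acceptance: {S2,S5} | {S0,S1,S3,S4,S6,S7,S8,S9,S10,S11}.
Refine {S0,S1,S3,S4,S6,S7,S8,S9,S10,S11} on symbol 0: members go to different blocks, giving {S0,S1,S3,S4,S6,S7,S9,S11} and {S8,S10}.
Split {S0,S1,S3,S4,S6,S7,S9,S11} by δ(·,0) → {S0,S1,S4,S6,S7,S11} and {S3,S9}.
Split {S0,S1,S4,S6,S7,S11} by δ(·,0) → {S4,S6,S7,S11} and {S0,S1}.
Refine {S4,S6,S7,S11} on symbol 1: members go to different blocks, giving {S4,S7} and {S6,S11}.
Stable partition: {S2,S5} | {S4,S7} | {S8,S10} | {S3,S9} | {S0,S1} | {S6,S11} — 6 equivalence classes.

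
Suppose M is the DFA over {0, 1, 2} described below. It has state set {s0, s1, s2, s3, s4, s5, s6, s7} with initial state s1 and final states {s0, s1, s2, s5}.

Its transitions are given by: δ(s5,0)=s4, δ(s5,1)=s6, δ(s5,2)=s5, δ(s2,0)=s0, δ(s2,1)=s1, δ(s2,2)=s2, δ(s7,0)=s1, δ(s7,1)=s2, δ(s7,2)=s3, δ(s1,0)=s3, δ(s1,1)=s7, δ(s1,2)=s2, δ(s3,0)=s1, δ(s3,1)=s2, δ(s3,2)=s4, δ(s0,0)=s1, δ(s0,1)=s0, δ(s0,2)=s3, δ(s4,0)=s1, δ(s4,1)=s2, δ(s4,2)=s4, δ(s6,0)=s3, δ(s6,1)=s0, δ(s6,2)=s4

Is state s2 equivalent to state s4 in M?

No

Reachable states from the start: {s0,s1,s2,s3,s4,s7}. Unreachable: {s5,s6} — drop them.
Start with accepting vs non-accepting: {s0,s1,s2} | {s3,s4,s7}.
On input 0, block {s0,s1,s2} splits into {s0,s2} and {s1}.
Refine {s0,s2} on symbol 0: members go to different blocks, giving {s0} and {s2}.
No further refinement is possible. Final partition (4 blocks): {s0} | {s3,s4,s7} | {s1} | {s2}.
s2 and s4 end up in different blocks, so they are distinguishable. For instance, the string 'ε' is accepted from only s2.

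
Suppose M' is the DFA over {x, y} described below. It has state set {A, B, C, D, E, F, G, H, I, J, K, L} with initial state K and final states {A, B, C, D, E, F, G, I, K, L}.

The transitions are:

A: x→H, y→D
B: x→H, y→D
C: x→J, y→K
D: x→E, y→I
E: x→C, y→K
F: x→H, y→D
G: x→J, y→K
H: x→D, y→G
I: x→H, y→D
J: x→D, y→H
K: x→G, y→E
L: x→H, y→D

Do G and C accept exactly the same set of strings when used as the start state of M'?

States {A,B,F,L} cannot be reached from the start state, so discard them.
Initial partition by acceptance: {C,D,E,G,I,K} | {H,J}.
On input x, block {C,D,E,G,I,K} splits into {C,G,I} and {D,E,K}.
Refine {H,J} on symbol y: members go to different blocks, giving {H} and {J}.
Refine {C,G,I} on symbol x: members go to different blocks, giving {C,G} and {I}.
On input x, block {D,E,K} splits into {E,K} and {D}.
No further refinement is possible. Final partition (6 blocks): {C,G} | {H} | {E,K} | {J} | {I} | {D}.
G and C lie in the same block of the stable partition, so they are equivalent — no string distinguishes them.

Yes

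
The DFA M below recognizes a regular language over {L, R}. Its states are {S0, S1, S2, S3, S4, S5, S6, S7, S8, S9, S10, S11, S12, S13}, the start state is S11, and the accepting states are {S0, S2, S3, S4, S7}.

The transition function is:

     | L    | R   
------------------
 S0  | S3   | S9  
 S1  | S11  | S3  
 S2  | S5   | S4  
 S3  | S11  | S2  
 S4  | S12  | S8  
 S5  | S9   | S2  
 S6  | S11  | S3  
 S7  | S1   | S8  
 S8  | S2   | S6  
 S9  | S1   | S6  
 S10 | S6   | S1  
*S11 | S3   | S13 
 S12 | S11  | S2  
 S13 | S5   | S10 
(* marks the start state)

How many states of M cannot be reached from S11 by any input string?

No path from S11 leads to S0, S7; the other 12 states are all reachable.

2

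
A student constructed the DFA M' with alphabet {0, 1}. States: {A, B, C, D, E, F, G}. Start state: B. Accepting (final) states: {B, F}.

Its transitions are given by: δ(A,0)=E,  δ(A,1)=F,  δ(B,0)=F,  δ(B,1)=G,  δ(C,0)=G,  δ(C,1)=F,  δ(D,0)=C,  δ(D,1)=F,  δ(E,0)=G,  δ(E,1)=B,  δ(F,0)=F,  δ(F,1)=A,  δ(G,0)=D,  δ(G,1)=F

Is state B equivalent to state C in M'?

Start with accepting vs non-accepting: {B,F} | {A,C,D,E,G}.
No further refinement is possible. Final partition (2 blocks): {B,F} | {A,C,D,E,G}.
B and C end up in different blocks, so they are distinguishable. For instance, the string 'ε' is accepted from only B.

No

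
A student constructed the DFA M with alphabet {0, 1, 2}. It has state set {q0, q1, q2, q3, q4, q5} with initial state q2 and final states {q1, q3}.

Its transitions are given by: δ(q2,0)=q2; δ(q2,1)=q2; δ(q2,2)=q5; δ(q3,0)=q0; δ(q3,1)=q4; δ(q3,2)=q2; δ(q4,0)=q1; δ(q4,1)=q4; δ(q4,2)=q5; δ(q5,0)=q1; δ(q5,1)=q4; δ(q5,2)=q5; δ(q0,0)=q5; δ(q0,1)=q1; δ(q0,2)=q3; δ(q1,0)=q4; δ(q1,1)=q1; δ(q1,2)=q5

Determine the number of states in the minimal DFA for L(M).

States {q0,q3} cannot be reached from the start state, so discard them.
P0 = {q1} | {q2,q4,q5}.
Refine {q2,q4,q5} on symbol 0: members go to different blocks, giving {q4,q5} and {q2}.
No further refinement is possible. Final partition (3 blocks): {q1} | {q4,q5} | {q2}.

3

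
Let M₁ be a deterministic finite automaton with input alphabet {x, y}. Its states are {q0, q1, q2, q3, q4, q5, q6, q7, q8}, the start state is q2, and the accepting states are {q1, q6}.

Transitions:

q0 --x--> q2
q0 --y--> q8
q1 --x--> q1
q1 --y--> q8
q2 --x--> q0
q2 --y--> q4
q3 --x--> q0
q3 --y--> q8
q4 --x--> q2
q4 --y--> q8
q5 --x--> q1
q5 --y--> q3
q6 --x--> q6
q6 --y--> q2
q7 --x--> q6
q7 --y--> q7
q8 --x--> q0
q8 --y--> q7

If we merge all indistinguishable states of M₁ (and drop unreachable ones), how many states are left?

5

Reachable states from the start: {q0,q2,q4,q6,q7,q8}. Unreachable: {q1,q3,q5} — drop them.
Initial partition by acceptance: {q6} | {q0,q2,q4,q7,q8}.
Split {q0,q2,q4,q7,q8} by δ(·,x) → {q0,q2,q4,q8} and {q7}.
On input y, block {q0,q2,q4,q8} splits into {q0,q2,q4} and {q8}.
Refine {q0,q2,q4} on symbol y: members go to different blocks, giving {q0,q4} and {q2}.
No further refinement is possible. Final partition (5 blocks): {q6} | {q0,q4} | {q7} | {q8} | {q2}.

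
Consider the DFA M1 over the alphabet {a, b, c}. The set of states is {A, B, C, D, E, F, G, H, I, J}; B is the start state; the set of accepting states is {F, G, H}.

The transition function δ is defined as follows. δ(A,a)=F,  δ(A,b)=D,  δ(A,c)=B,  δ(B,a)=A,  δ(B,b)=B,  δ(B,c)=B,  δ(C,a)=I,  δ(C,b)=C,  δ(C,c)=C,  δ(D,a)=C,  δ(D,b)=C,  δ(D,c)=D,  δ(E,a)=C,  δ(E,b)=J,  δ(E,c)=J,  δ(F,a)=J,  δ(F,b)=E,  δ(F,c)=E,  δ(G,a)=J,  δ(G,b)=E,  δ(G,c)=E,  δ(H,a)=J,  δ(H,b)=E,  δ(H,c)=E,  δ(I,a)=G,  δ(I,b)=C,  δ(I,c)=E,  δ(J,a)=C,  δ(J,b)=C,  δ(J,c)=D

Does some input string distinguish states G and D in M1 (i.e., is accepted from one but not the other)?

Yes

States {H} cannot be reached from the start state, so discard them.
Initial partition by acceptance: {F,G} | {A,B,C,D,E,I,J}.
On input a, block {A,B,C,D,E,I,J} splits into {B,C,D,E,J} and {A,I}.
On input a, block {B,C,D,E,J} splits into {D,E,J} and {B,C}.
Refine {D,E,J} on symbol b: members go to different blocks, giving {D,J} and {E}.
Refine {A,I} on symbol b: members go to different blocks, giving {A} and {I}.
Split {B,C} by δ(·,a) → {B} and {C}.
Stable partition: {F,G} | {D,J} | {A} | {B} | {E} | {I} | {C} — 7 equivalence classes.
G and D end up in different blocks, so they are distinguishable. For instance, the string 'ε' is accepted from only G.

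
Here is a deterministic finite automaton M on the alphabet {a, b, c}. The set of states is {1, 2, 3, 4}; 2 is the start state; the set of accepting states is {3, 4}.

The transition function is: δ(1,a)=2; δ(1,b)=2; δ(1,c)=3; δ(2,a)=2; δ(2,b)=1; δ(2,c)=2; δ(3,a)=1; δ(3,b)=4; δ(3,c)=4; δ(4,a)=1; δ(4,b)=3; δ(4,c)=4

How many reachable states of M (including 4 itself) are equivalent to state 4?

2

P0 = {3,4} | {1,2}.
Refine {1,2} on symbol c: members go to different blocks, giving {1} and {2}.
Stable partition: {3,4} | {1} | {2} — 3 equivalence classes.
The equivalence class containing 4 is {3,4}, of size 2.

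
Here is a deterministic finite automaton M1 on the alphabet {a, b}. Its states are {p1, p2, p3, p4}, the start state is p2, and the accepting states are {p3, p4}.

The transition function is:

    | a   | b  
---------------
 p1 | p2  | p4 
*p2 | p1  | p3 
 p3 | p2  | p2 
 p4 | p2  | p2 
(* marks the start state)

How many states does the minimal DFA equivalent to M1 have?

Start with accepting vs non-accepting: {p3,p4} | {p1,p2}.
The partition is now stable with 2 blocks: {p3,p4} | {p1,p2}.

2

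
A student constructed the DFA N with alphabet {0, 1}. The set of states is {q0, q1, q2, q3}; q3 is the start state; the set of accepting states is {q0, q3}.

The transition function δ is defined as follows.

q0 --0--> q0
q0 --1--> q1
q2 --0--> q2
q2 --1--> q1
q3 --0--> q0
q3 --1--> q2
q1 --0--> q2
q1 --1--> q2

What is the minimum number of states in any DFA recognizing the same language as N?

2

Start with accepting vs non-accepting: {q0,q3} | {q1,q2}.
Stable partition: {q0,q3} | {q1,q2} — 2 equivalence classes.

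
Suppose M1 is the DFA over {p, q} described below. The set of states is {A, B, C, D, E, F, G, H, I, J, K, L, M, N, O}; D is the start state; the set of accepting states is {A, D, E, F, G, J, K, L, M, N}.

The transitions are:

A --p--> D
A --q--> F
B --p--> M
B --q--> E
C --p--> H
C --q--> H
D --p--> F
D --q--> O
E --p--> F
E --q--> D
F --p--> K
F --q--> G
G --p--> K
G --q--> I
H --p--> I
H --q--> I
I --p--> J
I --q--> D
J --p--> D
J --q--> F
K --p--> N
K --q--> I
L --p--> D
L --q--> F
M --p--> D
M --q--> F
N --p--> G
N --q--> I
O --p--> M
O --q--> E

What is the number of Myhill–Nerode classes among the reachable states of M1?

Reachable states from the start: {D,E,F,G,I,J,K,M,N,O}. Unreachable: {A,B,C,H,L} — drop them.
Initial partition by acceptance: {D,E,F,G,J,K,M,N} | {I,O}.
Split {D,E,F,G,J,K,M,N} by δ(·,q) → {D,G,K,N} and {E,F,J,M}.
Split {D,G,K,N} by δ(·,p) → {G,K,N} and {D}.
Split {I,O} by δ(·,q) → {I} and {O}.
On input p, block {E,F,J,M} splits into {J,M} and {E} and {F}.
Stable partition: {G,K,N} | {I} | {J,M} | {D} | {O} | {E} | {F} — 7 equivalence classes.

7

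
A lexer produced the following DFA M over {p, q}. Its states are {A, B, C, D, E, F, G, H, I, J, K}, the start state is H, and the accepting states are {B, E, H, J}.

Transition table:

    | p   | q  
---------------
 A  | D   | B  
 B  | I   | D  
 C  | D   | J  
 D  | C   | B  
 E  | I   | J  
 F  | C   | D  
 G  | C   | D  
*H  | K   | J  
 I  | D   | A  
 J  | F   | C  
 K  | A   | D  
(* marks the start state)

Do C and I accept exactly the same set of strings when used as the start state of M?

No

States {E,G} cannot be reached from the start state, so discard them.
Start with accepting vs non-accepting: {B,H,J} | {A,C,D,F,I,K}.
On input q, block {B,H,J} splits into {B,J} and {H}.
Split {A,C,D,F,I,K} by δ(·,q) → {A,C,D} and {F,I,K}.
No further refinement is possible. Final partition (4 blocks): {B,J} | {A,C,D} | {H} | {F,I,K}.
C and I end up in different blocks, so they are distinguishable. For instance, the string 'q' is accepted from only C.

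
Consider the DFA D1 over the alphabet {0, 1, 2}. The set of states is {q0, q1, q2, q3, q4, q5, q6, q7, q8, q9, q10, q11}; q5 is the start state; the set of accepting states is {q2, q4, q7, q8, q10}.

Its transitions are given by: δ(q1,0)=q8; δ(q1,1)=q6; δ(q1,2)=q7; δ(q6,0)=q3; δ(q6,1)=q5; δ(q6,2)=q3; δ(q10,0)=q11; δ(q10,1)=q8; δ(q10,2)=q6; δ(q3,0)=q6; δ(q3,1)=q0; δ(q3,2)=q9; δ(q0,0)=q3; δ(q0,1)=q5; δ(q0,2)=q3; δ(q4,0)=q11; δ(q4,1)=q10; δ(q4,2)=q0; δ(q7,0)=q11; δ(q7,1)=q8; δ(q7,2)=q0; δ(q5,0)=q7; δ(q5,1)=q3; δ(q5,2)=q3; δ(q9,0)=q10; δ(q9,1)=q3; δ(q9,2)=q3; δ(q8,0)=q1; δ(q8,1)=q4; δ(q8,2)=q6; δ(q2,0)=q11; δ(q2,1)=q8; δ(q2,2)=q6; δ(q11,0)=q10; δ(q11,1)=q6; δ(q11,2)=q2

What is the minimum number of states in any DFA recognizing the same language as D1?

5

Every state is reachable, so we keep all 12.
P0 = {q2,q4,q7,q8,q10} | {q0,q1,q3,q5,q6,q9,q11}.
Refine {q0,q1,q3,q5,q6,q9,q11} on symbol 0: members go to different blocks, giving {q1,q5,q9,q11} and {q0,q3,q6}.
Refine {q1,q5,q9,q11} on symbol 2: members go to different blocks, giving {q1,q11} and {q5,q9}.
On input 1, block {q0,q3,q6} splits into {q0,q6} and {q3}.
The partition is now stable with 5 blocks: {q2,q4,q7,q8,q10} | {q1,q11} | {q0,q6} | {q5,q9} | {q3}.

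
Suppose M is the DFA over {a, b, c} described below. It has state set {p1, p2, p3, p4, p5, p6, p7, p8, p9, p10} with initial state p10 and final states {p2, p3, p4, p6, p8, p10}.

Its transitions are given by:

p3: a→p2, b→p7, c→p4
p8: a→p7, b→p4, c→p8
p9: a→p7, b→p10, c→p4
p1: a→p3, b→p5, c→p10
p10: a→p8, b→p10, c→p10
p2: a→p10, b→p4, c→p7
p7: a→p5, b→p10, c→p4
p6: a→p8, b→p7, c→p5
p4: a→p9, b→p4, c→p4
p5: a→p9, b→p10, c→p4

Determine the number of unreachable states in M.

BFS from p10 reaches {p4, p5, p7, p8, p9, p10}; the 4 state(s) p1, p2, p3, p6 are never visited.

4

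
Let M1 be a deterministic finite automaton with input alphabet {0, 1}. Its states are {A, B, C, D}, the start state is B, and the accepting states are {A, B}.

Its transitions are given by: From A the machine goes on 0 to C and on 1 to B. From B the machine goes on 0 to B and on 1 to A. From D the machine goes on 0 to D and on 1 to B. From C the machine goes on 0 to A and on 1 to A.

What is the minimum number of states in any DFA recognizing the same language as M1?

3

States {D} cannot be reached from the start state, so discard them.
P0 = {A,B} | {C}.
On input 0, block {A,B} splits into {A} and {B}.
The partition is now stable with 3 blocks: {A} | {C} | {B}.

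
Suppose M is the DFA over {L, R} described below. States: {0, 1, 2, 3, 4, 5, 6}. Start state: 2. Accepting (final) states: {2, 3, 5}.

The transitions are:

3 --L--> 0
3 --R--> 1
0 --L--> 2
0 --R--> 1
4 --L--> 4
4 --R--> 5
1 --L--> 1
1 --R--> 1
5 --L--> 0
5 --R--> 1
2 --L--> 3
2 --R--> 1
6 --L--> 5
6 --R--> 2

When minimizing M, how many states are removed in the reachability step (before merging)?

3

No path from 2 leads to 4, 5, 6; the other 4 states are all reachable.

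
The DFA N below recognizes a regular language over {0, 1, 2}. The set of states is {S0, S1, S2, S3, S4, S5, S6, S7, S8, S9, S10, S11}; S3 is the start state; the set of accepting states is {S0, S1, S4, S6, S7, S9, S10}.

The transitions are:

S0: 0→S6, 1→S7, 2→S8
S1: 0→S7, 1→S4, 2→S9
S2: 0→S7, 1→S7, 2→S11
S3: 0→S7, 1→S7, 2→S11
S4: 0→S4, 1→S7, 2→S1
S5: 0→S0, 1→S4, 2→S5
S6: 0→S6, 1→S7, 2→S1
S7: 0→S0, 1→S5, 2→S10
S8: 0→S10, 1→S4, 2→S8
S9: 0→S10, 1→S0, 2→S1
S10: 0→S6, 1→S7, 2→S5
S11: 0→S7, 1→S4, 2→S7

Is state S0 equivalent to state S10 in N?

Reachable states from the start: {S0,S1,S3,S4,S5,S6,S7,S8,S9,S10,S11}. Unreachable: {S2} — drop them.
Initial partition by acceptance: {S0,S1,S4,S6,S7,S9,S10} | {S3,S5,S8,S11}.
Refine {S0,S1,S4,S6,S7,S9,S10} on symbol 1: members go to different blocks, giving {S0,S1,S4,S6,S9,S10} and {S7}.
Refine {S0,S1,S4,S6,S9,S10} on symbol 0: members go to different blocks, giving {S0,S4,S6,S9,S10} and {S1}.
Refine {S0,S4,S6,S9,S10} on symbol 1: members go to different blocks, giving {S0,S4,S6,S10} and {S9}.
Refine {S0,S4,S6,S10} on symbol 2: members go to different blocks, giving {S0,S10} and {S4,S6}.
Refine {S3,S5,S8,S11} on symbol 0: members go to different blocks, giving {S3,S11} and {S5,S8}.
Split {S3,S11} by δ(·,1) → {S3} and {S11}.
No further refinement is possible. Final partition (8 blocks): {S0,S10} | {S3} | {S7} | {S1} | {S9} | {S4,S6} | {S5,S8} | {S11}.
S0 and S10 lie in the same block of the stable partition, so they are equivalent — no string distinguishes them.

Yes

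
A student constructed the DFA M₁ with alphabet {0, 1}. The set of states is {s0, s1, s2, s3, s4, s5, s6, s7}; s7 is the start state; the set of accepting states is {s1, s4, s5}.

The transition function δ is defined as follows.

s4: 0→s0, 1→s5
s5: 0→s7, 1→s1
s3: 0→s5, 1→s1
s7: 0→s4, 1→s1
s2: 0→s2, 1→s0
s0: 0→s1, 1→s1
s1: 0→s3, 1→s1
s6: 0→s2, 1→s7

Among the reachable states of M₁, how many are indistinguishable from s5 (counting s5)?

3

First remove the unreachable states {s2,s6}; 6 states remain.
Start with accepting vs non-accepting: {s1,s4,s5} | {s0,s3,s7}.
No further refinement is possible. Final partition (2 blocks): {s1,s4,s5} | {s0,s3,s7}.
The equivalence class containing s5 is {s1,s4,s5}, of size 3.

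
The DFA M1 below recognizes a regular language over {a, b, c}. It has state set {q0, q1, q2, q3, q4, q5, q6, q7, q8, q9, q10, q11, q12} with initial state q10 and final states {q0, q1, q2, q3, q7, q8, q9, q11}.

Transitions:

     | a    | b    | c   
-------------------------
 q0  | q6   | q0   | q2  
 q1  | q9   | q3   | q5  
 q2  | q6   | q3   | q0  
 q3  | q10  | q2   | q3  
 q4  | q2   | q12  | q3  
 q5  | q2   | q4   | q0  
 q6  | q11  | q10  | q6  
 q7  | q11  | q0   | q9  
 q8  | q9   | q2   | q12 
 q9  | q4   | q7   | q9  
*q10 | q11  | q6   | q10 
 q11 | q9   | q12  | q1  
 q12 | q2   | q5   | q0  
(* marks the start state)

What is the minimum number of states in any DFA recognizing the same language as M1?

7

Reachable states from the start: {q0,q1,q2,q3,q4,q5,q6,q7,q9,q10,q11,q12}. Unreachable: {q8} — drop them.
Start with accepting vs non-accepting: {q0,q1,q2,q3,q7,q9,q11} | {q4,q5,q6,q10,q12}.
Refine {q0,q1,q2,q3,q7,q9,q11} on symbol a: members go to different blocks, giving {q0,q2,q3,q9} and {q1,q7,q11}.
Split {q0,q2,q3,q9} by δ(·,b) → {q0,q2,q3} and {q9}.
On input a, block {q4,q5,q6,q10,q12} splits into {q4,q5,q12} and {q6,q10}.
Refine {q1,q7,q11} on symbol a: members go to different blocks, giving {q1,q11} and {q7}.
Refine {q1,q11} on symbol b: members go to different blocks, giving {q1} and {q11}.
The partition is now stable with 7 blocks: {q0,q2,q3} | {q4,q5,q12} | {q1} | {q9} | {q6,q10} | {q7} | {q11}.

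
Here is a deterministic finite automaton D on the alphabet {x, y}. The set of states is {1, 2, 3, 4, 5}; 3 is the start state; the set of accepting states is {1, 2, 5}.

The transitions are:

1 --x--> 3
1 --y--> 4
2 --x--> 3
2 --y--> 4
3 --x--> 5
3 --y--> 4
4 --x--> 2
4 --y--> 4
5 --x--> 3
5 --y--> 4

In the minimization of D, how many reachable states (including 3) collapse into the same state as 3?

2

First remove the unreachable states {1}; 4 states remain.
Start with accepting vs non-accepting: {2,5} | {3,4}.
The partition is now stable with 2 blocks: {2,5} | {3,4}.
State 3 belongs to the block {3,4}, which has 2 states.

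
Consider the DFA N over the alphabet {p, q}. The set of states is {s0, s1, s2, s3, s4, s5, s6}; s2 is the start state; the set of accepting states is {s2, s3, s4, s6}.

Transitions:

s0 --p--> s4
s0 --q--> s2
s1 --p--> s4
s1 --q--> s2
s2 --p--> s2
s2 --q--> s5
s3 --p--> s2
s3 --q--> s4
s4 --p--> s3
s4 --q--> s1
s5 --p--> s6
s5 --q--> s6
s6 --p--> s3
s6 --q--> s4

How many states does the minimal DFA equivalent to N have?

First remove the unreachable states {s0}; 6 states remain.
Start with accepting vs non-accepting: {s2,s3,s4,s6} | {s1,s5}.
Split {s2,s3,s4,s6} by δ(·,q) → {s2,s4} and {s3,s6}.
Split {s2,s4} by δ(·,p) → {s2} and {s4}.
Refine {s1,s5} on symbol p: members go to different blocks, giving {s1} and {s5}.
On input p, block {s3,s6} splits into {s3} and {s6}.
Stable partition: {s2} | {s1} | {s3} | {s4} | {s5} | {s6} — 6 equivalence classes.

6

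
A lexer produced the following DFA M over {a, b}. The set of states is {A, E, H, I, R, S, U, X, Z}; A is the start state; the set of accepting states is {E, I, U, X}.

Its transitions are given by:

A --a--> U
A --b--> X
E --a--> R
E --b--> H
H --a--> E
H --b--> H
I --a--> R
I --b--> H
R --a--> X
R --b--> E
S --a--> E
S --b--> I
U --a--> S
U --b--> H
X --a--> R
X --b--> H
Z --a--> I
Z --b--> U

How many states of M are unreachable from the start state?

Starting at A and following transitions, the reachable set is {A, E, H, I, R, S, U, X}. That leaves Z unreachable — 1 in total.

1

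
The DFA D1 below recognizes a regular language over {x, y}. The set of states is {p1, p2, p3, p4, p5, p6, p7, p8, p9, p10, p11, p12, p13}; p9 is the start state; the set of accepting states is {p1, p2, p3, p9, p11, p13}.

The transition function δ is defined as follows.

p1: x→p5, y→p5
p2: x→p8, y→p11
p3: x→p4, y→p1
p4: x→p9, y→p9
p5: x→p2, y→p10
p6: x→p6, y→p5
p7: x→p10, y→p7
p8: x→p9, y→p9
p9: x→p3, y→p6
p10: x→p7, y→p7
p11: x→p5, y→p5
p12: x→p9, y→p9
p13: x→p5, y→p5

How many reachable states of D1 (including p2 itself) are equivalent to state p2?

2

States {p12,p13} cannot be reached from the start state, so discard them.
Initial partition by acceptance: {p1,p2,p3,p9,p11} | {p4,p5,p6,p7,p8,p10}.
Split {p1,p2,p3,p9,p11} by δ(·,x) → {p1,p2,p3,p11} and {p9}.
Refine {p1,p2,p3,p11} on symbol y: members go to different blocks, giving {p1,p11} and {p2,p3}.
On input x, block {p4,p5,p6,p7,p8,p10} splits into {p6,p7,p10} and {p4,p8} and {p5}.
Refine {p6,p7,p10} on symbol y: members go to different blocks, giving {p7,p10} and {p6}.
The partition is now stable with 7 blocks: {p1,p11} | {p7,p10} | {p9} | {p2,p3} | {p4,p8} | {p5} | {p6}.
The equivalence class containing p2 is {p2,p3}, of size 2.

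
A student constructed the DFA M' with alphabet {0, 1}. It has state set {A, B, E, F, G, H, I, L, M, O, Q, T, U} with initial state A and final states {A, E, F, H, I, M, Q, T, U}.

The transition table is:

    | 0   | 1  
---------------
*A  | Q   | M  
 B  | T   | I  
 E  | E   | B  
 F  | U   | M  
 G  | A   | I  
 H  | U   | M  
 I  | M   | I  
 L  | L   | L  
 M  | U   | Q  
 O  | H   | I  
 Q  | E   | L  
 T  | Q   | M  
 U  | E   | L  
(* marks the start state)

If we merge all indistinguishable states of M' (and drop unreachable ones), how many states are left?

7

States {F,G,H,O} cannot be reached from the start state, so discard them.
P0 = {A,E,I,M,Q,T,U} | {B,L}.
Refine {A,E,I,M,Q,T,U} on symbol 1: members go to different blocks, giving {A,I,M,T} and {E,Q,U}.
Split {A,I,M,T} by δ(·,0) → {A,M,T} and {I}.
On input 1, block {A,M,T} splits into {A,T} and {M}.
On input 0, block {B,L} splits into {B} and {L}.
On input 1, block {E,Q,U} splits into {Q,U} and {E}.
No further refinement is possible. Final partition (7 blocks): {A,T} | {B} | {Q,U} | {I} | {M} | {L} | {E}.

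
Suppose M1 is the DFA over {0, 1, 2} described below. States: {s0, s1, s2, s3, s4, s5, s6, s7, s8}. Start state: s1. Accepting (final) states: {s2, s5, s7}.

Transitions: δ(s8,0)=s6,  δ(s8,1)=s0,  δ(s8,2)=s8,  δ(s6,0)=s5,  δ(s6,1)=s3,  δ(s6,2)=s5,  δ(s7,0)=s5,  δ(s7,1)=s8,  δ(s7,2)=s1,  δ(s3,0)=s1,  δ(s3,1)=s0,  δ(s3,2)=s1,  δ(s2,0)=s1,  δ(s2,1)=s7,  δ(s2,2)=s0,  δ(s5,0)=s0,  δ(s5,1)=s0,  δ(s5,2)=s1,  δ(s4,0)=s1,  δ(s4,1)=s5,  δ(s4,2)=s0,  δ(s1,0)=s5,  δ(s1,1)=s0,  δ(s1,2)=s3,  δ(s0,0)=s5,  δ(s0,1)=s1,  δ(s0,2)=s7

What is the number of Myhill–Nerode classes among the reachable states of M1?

7

States {s2,s4} cannot be reached from the start state, so discard them.
P0 = {s5,s7} | {s0,s1,s3,s6,s8}.
On input 0, block {s5,s7} splits into {s5} and {s7}.
On input 0, block {s0,s1,s3,s6,s8} splits into {s0,s1,s6} and {s3,s8}.
Refine {s0,s1,s6} on symbol 1: members go to different blocks, giving {s0,s1} and {s6}.
On input 2, block {s0,s1} splits into {s0} and {s1}.
On input 0, block {s3,s8} splits into {s3} and {s8}.
The partition is now stable with 7 blocks: {s5} | {s0} | {s7} | {s3} | {s6} | {s1} | {s8}.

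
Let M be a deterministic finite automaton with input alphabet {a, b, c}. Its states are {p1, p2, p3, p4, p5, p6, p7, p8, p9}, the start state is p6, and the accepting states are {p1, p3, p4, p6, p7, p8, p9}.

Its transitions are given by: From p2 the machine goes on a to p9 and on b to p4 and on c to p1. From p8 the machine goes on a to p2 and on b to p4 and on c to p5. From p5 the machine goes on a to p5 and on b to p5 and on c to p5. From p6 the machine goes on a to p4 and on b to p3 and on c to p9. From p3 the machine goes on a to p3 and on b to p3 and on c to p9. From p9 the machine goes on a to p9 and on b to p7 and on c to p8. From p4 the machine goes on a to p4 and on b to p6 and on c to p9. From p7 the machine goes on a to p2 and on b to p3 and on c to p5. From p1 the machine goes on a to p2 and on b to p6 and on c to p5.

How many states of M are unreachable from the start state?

A breadth-first search from the start state visits every state.

0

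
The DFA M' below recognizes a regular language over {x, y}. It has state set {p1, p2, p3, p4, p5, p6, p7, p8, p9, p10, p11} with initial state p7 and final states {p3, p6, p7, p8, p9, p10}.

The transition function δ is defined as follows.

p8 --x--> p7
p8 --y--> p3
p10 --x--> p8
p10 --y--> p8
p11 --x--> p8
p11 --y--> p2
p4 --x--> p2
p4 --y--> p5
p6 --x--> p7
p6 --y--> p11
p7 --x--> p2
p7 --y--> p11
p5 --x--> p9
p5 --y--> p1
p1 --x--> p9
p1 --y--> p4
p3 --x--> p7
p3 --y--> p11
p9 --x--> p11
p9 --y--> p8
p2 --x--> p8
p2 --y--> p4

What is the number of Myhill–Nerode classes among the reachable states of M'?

9

First remove the unreachable states {p6,p10}; 9 states remain.
Start with accepting vs non-accepting: {p3,p7,p8,p9} | {p1,p2,p4,p5,p11}.
Split {p3,p7,p8,p9} by δ(·,x) → {p3,p8} and {p7,p9}.
Split {p3,p8} by δ(·,y) → {p3} and {p8}.
On input x, block {p1,p2,p4,p5,p11} splits into {p1,p5} and {p2,p11} and {p4}.
Refine {p1,p5} on symbol y: members go to different blocks, giving {p1} and {p5}.
Split {p7,p9} by δ(·,y) → {p7} and {p9}.
Refine {p2,p11} on symbol y: members go to different blocks, giving {p2} and {p11}.
The partition is now stable with 9 blocks: {p3} | {p1} | {p7} | {p8} | {p2} | {p4} | {p5} | {p9} | {p11}.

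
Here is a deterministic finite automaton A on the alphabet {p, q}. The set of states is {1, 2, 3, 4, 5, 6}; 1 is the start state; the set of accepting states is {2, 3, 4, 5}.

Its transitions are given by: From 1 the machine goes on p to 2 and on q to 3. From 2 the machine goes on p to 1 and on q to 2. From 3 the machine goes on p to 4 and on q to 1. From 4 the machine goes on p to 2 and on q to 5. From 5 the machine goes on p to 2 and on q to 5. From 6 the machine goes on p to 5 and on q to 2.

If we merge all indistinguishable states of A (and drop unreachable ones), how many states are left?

Reachable states from the start: {1,2,3,4,5}. Unreachable: {6} — drop them.
P0 = {2,3,4,5} | {1}.
Split {2,3,4,5} by δ(·,p) → {3,4,5} and {2}.
Split {3,4,5} by δ(·,p) → {4,5} and {3}.
No further refinement is possible. Final partition (4 blocks): {4,5} | {1} | {2} | {3}.

4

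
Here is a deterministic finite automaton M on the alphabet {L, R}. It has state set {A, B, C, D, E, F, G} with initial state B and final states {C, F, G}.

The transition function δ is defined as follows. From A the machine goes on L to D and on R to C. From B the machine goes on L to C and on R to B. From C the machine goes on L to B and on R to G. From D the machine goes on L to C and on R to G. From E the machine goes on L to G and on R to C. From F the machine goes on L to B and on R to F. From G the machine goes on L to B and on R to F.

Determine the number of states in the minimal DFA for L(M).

Reachable states from the start: {B,C,F,G}. Unreachable: {A,D,E} — drop them.
Start with accepting vs non-accepting: {C,F,G} | {B}.
Stable partition: {C,F,G} | {B} — 2 equivalence classes.

2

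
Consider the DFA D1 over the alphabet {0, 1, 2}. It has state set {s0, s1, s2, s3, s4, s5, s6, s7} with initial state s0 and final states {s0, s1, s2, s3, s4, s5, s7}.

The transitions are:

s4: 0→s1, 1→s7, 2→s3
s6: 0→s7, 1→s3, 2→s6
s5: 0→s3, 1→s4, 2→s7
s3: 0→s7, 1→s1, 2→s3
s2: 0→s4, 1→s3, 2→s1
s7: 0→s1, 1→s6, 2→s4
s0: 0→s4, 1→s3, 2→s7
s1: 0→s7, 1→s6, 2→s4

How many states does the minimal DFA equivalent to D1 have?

States {s2,s5} cannot be reached from the start state, so discard them.
Initial partition by acceptance: {s0,s1,s3,s4,s7} | {s6}.
Split {s0,s1,s3,s4,s7} by δ(·,1) → {s0,s3,s4} and {s1,s7}.
On input 0, block {s0,s3,s4} splits into {s3,s4} and {s0}.
The partition is now stable with 4 blocks: {s3,s4} | {s6} | {s1,s7} | {s0}.

4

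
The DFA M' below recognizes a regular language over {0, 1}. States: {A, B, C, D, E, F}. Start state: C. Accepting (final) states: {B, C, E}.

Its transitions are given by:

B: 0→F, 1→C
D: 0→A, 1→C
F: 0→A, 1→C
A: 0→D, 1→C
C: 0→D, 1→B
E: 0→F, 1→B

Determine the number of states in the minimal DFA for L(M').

States {E} cannot be reached from the start state, so discard them.
Initial partition by acceptance: {B,C} | {A,D,F}.
Stable partition: {B,C} | {A,D,F} — 2 equivalence classes.

2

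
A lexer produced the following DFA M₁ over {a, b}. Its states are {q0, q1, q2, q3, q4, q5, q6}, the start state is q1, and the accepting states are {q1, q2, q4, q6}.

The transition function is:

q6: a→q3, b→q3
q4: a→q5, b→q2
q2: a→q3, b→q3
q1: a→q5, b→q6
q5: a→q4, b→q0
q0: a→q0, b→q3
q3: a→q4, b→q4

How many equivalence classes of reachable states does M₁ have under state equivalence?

P0 = {q1,q2,q4,q6} | {q0,q3,q5}.
On input b, block {q1,q2,q4,q6} splits into {q1,q4} and {q2,q6}.
Split {q0,q3,q5} by δ(·,a) → {q3,q5} and {q0}.
On input b, block {q3,q5} splits into {q3} and {q5}.
The partition is now stable with 5 blocks: {q1,q4} | {q3} | {q2,q6} | {q0} | {q5}.

5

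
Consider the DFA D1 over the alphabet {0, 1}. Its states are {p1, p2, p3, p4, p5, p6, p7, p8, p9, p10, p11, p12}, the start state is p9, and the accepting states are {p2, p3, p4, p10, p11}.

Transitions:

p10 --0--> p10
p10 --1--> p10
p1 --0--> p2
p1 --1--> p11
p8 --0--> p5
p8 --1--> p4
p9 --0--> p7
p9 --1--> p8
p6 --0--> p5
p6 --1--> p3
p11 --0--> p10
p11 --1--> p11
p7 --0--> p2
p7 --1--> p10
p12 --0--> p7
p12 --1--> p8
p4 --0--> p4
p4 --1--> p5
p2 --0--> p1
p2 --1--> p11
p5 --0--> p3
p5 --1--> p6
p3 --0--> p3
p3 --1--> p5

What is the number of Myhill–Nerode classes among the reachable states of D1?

First remove the unreachable states {p12}; 11 states remain.
Start with accepting vs non-accepting: {p2,p3,p4,p10,p11} | {p1,p5,p6,p7,p8,p9}.
Split {p2,p3,p4,p10,p11} by δ(·,0) → {p3,p4,p10,p11} and {p2}.
Refine {p3,p4,p10,p11} on symbol 1: members go to different blocks, giving {p3,p4} and {p10,p11}.
Split {p1,p5,p6,p7,p8,p9} by δ(·,0) → {p6,p8,p9} and {p1,p7} and {p5}.
Split {p6,p8,p9} by δ(·,0) → {p6,p8} and {p9}.
The partition is now stable with 7 blocks: {p3,p4} | {p6,p8} | {p2} | {p10,p11} | {p1,p7} | {p5} | {p9}.

7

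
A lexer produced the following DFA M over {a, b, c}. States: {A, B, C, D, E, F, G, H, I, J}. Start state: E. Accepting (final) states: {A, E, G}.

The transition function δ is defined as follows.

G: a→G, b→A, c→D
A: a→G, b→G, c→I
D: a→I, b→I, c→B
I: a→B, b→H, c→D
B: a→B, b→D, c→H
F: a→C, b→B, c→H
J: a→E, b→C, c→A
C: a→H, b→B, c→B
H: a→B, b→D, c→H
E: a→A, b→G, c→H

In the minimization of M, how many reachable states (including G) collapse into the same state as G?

3

States {C,F,J} cannot be reached from the start state, so discard them.
Initial partition by acceptance: {A,E,G} | {B,D,H,I}.
Stable partition: {A,E,G} | {B,D,H,I} — 2 equivalence classes.
The equivalence class containing G is {A,E,G}, of size 3.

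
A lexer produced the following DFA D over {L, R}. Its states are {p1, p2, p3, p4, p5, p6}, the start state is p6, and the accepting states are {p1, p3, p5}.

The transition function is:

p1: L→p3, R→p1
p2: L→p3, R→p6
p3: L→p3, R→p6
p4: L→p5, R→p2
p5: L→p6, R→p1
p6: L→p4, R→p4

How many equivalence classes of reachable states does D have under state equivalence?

Start with accepting vs non-accepting: {p1,p3,p5} | {p2,p4,p6}.
Split {p1,p3,p5} by δ(·,L) → {p1,p3} and {p5}.
On input R, block {p1,p3} splits into {p1} and {p3}.
Refine {p2,p4,p6} on symbol L: members go to different blocks, giving {p2} and {p4} and {p6}.
The partition is now stable with 6 blocks: {p1} | {p2} | {p5} | {p3} | {p4} | {p6}.

6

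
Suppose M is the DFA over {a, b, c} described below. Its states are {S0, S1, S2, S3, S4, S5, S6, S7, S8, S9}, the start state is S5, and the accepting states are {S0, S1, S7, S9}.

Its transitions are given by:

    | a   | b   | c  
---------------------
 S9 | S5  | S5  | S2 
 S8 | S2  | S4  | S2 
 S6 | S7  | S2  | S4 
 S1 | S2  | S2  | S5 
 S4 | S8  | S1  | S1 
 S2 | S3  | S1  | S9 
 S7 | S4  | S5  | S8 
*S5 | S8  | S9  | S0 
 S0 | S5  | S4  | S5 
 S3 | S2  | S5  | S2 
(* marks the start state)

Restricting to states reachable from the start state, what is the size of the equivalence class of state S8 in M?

First remove the unreachable states {S6,S7}; 8 states remain.
Start with accepting vs non-accepting: {S0,S1,S9} | {S2,S3,S4,S5,S8}.
Refine {S2,S3,S4,S5,S8} on symbol b: members go to different blocks, giving {S2,S4,S5} and {S3,S8}.
No further refinement is possible. Final partition (3 blocks): {S0,S1,S9} | {S2,S4,S5} | {S3,S8}.
State S8 belongs to the block {S3,S8}, which has 2 states.

2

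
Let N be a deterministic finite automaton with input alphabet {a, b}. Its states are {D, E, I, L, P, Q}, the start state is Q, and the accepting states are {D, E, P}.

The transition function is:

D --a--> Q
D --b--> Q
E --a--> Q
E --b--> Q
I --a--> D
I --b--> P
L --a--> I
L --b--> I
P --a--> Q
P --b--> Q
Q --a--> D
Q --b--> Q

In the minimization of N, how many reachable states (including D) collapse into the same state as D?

1

Reachable states from the start: {D,Q}. Unreachable: {E,I,L,P} — drop them.
Start with accepting vs non-accepting: {D} | {Q}.
The partition is now stable with 2 blocks: {D} | {Q}.
State D belongs to the block {D}, which has 1 states.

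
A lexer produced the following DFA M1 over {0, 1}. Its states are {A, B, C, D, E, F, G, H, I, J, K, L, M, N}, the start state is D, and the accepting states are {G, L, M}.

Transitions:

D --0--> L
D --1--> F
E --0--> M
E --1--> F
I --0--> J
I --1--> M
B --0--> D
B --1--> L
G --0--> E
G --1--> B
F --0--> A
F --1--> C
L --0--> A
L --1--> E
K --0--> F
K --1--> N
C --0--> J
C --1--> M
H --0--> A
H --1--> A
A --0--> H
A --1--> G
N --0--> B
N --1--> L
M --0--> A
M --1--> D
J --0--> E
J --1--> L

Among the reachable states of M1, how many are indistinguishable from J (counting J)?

2

Reachable states from the start: {A,B,C,D,E,F,G,H,J,L,M}. Unreachable: {I,K,N} — drop them.
Initial partition by acceptance: {G,L,M} | {A,B,C,D,E,F,H,J}.
On input 0, block {A,B,C,D,E,F,H,J} splits into {A,B,C,F,H,J} and {D,E}.
Split {G,L,M} by δ(·,0) → {L,M} and {G}.
Refine {A,B,C,F,H,J} on symbol 0: members go to different blocks, giving {A,C,F,H} and {B,J}.
Refine {A,C,F,H} on symbol 0: members go to different blocks, giving {A,F,H} and {C}.
Refine {A,F,H} on symbol 1: members go to different blocks, giving {A} and {F} and {H}.
No further refinement is possible. Final partition (8 blocks): {L,M} | {A} | {D,E} | {G} | {B,J} | {C} | {F} | {H}.
The equivalence class containing J is {B,J}, of size 2.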